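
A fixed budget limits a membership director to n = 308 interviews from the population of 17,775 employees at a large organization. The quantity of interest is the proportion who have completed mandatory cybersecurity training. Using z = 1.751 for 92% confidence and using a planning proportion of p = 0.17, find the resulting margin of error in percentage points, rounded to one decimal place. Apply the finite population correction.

Finite-population factor: (N−n)/(N−1) = (17775−308)/(17775−1) = 0.9827.
SE(p̂) = √[p(1−p)/n · (N−n)/(N−1)] = √[0.1411/308 × 0.9827] = 0.02122.
E = z × SE = 1.751 × 0.02122 = 0.03715 ≈ 3.7 percentage points.

3.7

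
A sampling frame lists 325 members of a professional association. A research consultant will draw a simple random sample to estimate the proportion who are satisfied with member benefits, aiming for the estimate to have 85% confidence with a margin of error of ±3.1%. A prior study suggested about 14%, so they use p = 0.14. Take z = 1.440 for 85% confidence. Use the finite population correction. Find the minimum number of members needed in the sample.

Unadjusted: n₀ = 1.440² × 0.14 × 0.86 / 0.031² ≈ 259.79, so n₀ = 260.
Finite population correction with N = 325: n = n₀ / (1 + (n₀−1)/N) = 260 / (1 + 259/325) = 260 / 1.7969 ≈ 144.69.
Rounding up, n = 145.

145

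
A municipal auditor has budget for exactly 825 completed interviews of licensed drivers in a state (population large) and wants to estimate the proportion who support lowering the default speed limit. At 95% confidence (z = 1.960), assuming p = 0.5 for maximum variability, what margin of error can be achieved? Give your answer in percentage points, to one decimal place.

3.4

SE(p̂) = √[p(1−p)/n] = √[0.2500/825] = 0.01741.
E = z × SE = 1.960 × 0.01741 = 0.03412, or 3.4 percentage points.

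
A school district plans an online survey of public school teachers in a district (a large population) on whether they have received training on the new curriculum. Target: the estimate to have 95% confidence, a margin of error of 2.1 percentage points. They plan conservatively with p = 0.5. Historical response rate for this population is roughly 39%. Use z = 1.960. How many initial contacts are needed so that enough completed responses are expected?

5585

Completed interviews needed: n₀ = 1.960² × 0.2500 / 0.021² ≈ 2177.78 → 2178.
At a 39% response rate, contacts needed = 2178 / 0.39 ≈ 5584.62 → 5585.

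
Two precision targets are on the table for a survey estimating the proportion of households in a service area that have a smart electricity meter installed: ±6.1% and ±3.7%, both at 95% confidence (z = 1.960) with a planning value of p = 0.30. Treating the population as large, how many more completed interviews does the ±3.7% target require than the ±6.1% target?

373

At ±6.1%: n = 1.960² × 0.2100 / 0.061² ≈ 216.81 → 217.
At ±3.7%: n = 1.960² × 0.2100 / 0.037² ≈ 589.29 → 590.
Additional respondents: 590 − 217 = 373.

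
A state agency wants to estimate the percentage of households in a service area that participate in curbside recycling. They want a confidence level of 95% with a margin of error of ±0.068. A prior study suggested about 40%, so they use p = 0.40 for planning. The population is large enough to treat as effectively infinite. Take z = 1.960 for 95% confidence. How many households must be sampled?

200

With p = 0.40, p(1−p) = 0.2400.
n = z²·p(1−p)/E² = 1.960² × 0.2400 / 0.068² = 3.8416 × 0.2400 / 0.004624 ≈ 199.39.
Rounding up gives n = 200.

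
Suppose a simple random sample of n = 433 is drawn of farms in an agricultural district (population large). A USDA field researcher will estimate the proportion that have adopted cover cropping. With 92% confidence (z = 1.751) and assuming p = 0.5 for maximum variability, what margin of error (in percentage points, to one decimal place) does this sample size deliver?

SE(p̂) = √[p(1−p)/n] = √[0.2500/433] = 0.02403.
E = z × SE = 1.751 × 0.02403 = 0.04207, or 4.2 percentage points.

4.2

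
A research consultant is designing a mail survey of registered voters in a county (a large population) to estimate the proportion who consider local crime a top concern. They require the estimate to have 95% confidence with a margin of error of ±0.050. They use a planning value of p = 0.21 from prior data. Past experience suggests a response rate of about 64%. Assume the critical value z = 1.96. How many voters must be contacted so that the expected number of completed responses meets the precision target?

Completed interviews needed: n₀ = 1.96² × 0.1659 / 0.050² ≈ 254.93 → 255.
At a 64% response rate, contacts needed = 255 / 0.64 ≈ 398.44 → 399.

399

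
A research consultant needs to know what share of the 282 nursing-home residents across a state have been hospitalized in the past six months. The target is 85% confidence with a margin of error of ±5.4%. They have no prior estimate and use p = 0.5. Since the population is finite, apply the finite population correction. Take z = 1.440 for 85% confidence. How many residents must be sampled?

Unadjusted: n₀ = 1.440² × 0.50 × 0.50 / 0.054² ≈ 177.78, so n₀ = 178.
Finite population correction with N = 282: n = n₀ / (1 + (n₀−1)/N) = 178 / (1 + 177/282) = 178 / 1.6277 ≈ 109.36.
Rounding up, n = 110.

110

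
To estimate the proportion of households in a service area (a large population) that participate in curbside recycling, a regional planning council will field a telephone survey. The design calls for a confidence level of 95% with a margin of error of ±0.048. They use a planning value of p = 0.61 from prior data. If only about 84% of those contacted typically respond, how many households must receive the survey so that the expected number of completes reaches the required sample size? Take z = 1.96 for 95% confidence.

Completed interviews needed: n₀ = 1.96² × 0.2379 / 0.048² ≈ 396.67 → 397.
At an 84% response rate, contacts needed = 397 / 0.84 ≈ 472.62 → 473.

473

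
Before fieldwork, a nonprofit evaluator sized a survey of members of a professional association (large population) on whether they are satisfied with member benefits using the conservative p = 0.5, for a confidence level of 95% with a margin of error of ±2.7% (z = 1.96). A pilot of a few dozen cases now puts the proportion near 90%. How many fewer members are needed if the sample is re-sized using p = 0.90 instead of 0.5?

843

Conservative (p = 0.5): n = 1.96² × 0.25 / 0.027² ≈ 1317.42 → 1318.
Using p = 0.90: p(1−p) = 0.0900, so n = 1.96² × 0.0900 / 0.027² ≈ 474.27 → 475.
Reduction: 1318 − 475 = 843.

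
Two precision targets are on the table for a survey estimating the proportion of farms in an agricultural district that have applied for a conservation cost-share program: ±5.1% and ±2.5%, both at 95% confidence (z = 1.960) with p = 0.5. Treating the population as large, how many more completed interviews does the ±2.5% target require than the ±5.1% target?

At ±5.1%: n = 1.960² × 0.2500 / 0.051² ≈ 369.24 → 370.
At ±2.5%: n = 1.960² × 0.2500 / 0.025² ≈ 1536.64 → 1537.
Additional respondents: 1537 − 370 = 1167.

1167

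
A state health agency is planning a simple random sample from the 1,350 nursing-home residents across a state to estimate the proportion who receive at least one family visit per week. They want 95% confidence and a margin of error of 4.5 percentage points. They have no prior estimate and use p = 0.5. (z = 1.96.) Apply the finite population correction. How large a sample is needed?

Unadjusted: n₀ = 1.96² × 0.50 × 0.50 / 0.045² ≈ 474.27, so n₀ = 475.
Finite population correction with N = 1,350: n = n₀ / (1 + (n₀−1)/N) = 475 / (1 + 474/1350) = 475 / 1.3511 ≈ 351.56.
Rounding up, n = 352.

352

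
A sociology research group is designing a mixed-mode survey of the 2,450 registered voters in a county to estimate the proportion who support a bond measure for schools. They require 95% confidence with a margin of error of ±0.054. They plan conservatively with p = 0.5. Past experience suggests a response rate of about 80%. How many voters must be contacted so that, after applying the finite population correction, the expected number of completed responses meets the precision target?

For 95% confidence, z = 1.960.
Completed interviews needed (unadjusted): n₀ = 1.960² × 0.2500 / 0.054² ≈ 329.36 → 330.
FPC for N = 2,450: n = 330 / (1 + 329/2450) = 330 / 1.1343 ≈ 290.93 → 291.
At an 80% response rate, contacts needed = 291 / 0.80 ≈ 363.75 → 364.

364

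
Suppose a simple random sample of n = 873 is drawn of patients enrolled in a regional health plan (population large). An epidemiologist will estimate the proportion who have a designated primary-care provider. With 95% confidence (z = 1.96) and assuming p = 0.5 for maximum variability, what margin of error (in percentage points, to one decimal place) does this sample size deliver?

3.3

SE(p̂) = √[p(1−p)/n] = √[0.2500/873] = 0.01692.
E = z × SE = 1.96 × 0.01692 = 0.03317, or 3.3 percentage points.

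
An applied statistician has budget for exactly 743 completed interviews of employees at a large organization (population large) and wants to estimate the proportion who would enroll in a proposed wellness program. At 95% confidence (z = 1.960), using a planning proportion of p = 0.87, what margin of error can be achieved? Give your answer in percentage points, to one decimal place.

SE(p̂) = √[p(1−p)/n] = √[0.1131/743] = 0.01234.
E = z × SE = 1.960 × 0.01234 = 0.02418, or 2.4 percentage points.

2.4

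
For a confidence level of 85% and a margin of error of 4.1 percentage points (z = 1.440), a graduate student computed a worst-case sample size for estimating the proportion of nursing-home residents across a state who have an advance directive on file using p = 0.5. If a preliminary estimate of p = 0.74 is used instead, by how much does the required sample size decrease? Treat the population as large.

Conservative (p = 0.5): n = 1.440² × 0.25 / 0.041² ≈ 308.39 → 309.
Using p = 0.74: p(1−p) = 0.1924, so n = 1.440² × 0.1924 / 0.041² ≈ 237.34 → 238.
Reduction: 309 − 238 = 71.

71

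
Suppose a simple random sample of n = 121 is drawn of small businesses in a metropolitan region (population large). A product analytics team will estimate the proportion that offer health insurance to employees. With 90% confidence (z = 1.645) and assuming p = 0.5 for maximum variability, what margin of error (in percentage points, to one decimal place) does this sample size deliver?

7.5

SE(p̂) = √[p(1−p)/n] = √[0.2500/121] = 0.04545.
E = z × SE = 1.645 × 0.04545 = 0.07477, or 7.5 percentage points.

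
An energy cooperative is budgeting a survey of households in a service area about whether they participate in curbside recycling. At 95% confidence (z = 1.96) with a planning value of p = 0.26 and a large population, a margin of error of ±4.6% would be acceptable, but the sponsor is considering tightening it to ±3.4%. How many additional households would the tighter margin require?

At ±4.6%: n = 1.96² × 0.1924 / 0.046² ≈ 349.30 → 350.
At ±3.4%: n = 1.96² × 0.1924 / 0.034² ≈ 639.38 → 640.
Additional respondents: 640 − 350 = 290.

290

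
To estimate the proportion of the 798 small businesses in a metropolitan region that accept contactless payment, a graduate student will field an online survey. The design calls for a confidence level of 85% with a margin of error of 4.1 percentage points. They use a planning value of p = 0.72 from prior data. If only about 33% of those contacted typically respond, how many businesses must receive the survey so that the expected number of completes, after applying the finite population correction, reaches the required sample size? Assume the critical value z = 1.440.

576

Completed interviews needed (unadjusted): n₀ = 1.440² × 0.2016 / 0.041² ≈ 248.68 → 249.
FPC for N = 798: n = 249 / (1 + 248/798) = 249 / 1.3108 ≈ 189.96 → 190.
At a 33% response rate, contacts needed = 190 / 0.33 ≈ 575.76 → 576.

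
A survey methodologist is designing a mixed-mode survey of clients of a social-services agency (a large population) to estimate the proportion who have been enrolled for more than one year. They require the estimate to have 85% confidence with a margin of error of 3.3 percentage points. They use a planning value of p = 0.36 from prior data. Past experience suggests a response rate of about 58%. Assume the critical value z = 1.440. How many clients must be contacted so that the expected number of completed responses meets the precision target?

757

Completed interviews needed: n₀ = 1.440² × 0.2304 / 0.033² ≈ 438.71 → 439.
At a 58% response rate, contacts needed = 439 / 0.58 ≈ 756.90 → 757.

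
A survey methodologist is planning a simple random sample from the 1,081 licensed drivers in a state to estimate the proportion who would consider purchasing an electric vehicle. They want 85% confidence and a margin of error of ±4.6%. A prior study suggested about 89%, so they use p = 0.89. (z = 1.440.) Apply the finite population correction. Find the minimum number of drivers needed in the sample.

89

Unadjusted: n₀ = 1.440² × 0.89 × 0.11 / 0.046² ≈ 95.94, so n₀ = 96.
Finite population correction with N = 1,081: n = n₀ / (1 + (n₀−1)/N) = 96 / (1 + 95/1081) = 96 / 1.0879 ≈ 88.24.
Rounding up, n = 89.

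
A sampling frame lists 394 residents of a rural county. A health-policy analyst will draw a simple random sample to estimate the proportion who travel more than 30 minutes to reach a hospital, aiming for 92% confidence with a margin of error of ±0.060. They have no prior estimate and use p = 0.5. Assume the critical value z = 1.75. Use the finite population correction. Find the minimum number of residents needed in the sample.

139

Unadjusted: n₀ = 1.75² × 0.50 × 0.50 / 0.060² ≈ 212.67, so n₀ = 213.
Finite population correction with N = 394: n = n₀ / (1 + (n₀−1)/N) = 213 / (1 + 212/394) = 213 / 1.5381 ≈ 138.49.
Rounding up, n = 139.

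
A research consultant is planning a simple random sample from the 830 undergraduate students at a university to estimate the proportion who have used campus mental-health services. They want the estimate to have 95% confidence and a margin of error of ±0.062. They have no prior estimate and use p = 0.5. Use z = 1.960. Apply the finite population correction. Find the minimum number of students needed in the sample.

Unadjusted: n₀ = 1.960² × 0.50 × 0.50 / 0.062² ≈ 249.84, so n₀ = 250.
Finite population correction with N = 830: n = n₀ / (1 + (n₀−1)/N) = 250 / (1 + 249/830) = 250 / 1.3000 ≈ 192.31.
Rounding up, n = 193.

193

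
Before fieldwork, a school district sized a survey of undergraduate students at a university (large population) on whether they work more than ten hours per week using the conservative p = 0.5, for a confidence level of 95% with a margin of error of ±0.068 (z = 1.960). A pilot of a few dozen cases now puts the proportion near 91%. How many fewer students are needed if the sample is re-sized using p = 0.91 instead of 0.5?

139

Conservative (p = 0.5): n = 1.960² × 0.25 / 0.068² ≈ 207.70 → 208.
Using p = 0.91: p(1−p) = 0.0819, so n = 1.960² × 0.0819 / 0.068² ≈ 68.04 → 69.
Reduction: 208 − 69 = 139.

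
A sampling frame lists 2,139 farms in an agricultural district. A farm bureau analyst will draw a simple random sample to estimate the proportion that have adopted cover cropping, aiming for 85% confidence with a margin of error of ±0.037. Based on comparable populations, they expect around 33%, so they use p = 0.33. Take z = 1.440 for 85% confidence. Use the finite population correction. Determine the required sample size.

Unadjusted: n₀ = 1.440² × 0.33 × 0.67 / 0.037² ≈ 334.90, so n₀ = 335.
Finite population correction with N = 2,139: n = n₀ / (1 + (n₀−1)/N) = 335 / (1 + 334/2139) = 335 / 1.1561 ≈ 289.76.
Rounding up, n = 290.

290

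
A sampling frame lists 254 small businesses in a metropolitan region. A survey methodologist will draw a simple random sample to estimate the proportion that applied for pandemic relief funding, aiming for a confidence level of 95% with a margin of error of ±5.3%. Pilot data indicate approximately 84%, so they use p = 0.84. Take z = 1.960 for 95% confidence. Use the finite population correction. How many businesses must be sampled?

Unadjusted: n₀ = 1.960² × 0.84 × 0.16 / 0.053² ≈ 183.81, so n₀ = 184.
Finite population correction with N = 254: n = n₀ / (1 + (n₀−1)/N) = 184 / (1 + 183/254) = 184 / 1.7205 ≈ 106.95.
Rounding up, n = 107.

107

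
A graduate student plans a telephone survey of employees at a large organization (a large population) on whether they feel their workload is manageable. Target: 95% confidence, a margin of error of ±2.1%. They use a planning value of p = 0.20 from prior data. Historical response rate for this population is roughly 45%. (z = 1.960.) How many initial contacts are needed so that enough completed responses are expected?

3098

Completed interviews needed: n₀ = 1.960² × 0.1600 / 0.021² ≈ 1393.78 → 1394.
At a 45% response rate, contacts needed = 1394 / 0.45 ≈ 3097.78 → 3098.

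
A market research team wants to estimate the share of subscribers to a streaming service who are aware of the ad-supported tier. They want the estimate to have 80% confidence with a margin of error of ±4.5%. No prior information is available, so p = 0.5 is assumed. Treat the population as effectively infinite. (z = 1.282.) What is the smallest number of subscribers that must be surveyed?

203

With p = 0.5, p(1−p) = 0.25.
n = z²·p(1−p)/E² = 1.282² × 0.2500 / 0.045² = 1.6435 × 0.2500 / 0.002025 ≈ 202.90.
Rounding up gives n = 203.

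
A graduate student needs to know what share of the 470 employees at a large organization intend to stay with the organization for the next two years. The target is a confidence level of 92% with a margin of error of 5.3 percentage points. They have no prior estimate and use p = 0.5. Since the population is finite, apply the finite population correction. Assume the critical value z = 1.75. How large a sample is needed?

173

Unadjusted: n₀ = 1.75² × 0.50 × 0.50 / 0.053² ≈ 272.56, so n₀ = 273.
Finite population correction with N = 470: n = n₀ / (1 + (n₀−1)/N) = 273 / (1 + 272/470) = 273 / 1.5787 ≈ 172.92.
Rounding up, n = 173.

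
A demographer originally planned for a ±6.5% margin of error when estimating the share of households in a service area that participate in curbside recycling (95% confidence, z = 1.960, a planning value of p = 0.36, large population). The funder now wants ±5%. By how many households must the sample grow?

145

At ±6.5%: n = 1.960² × 0.2304 / 0.065² ≈ 209.49 → 210.
At ±5%: n = 1.960² × 0.2304 / 0.050² ≈ 354.04 → 355.
Additional respondents: 355 − 210 = 145.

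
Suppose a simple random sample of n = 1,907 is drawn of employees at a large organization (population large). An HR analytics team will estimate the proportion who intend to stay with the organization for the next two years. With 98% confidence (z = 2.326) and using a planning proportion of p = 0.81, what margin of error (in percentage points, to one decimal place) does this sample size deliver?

2.1

SE(p̂) = √[p(1−p)/n] = √[0.1539/1907] = 0.00898.
E = z × SE = 2.326 × 0.00898 = 0.02090, or 2.1 percentage points.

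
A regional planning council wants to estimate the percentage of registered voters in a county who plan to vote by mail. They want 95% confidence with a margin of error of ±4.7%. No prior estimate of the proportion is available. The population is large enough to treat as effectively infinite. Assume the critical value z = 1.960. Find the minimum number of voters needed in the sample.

With no prior estimate, use p = 0.5, giving p(1−p) = 0.25.
n = z²·p(1−p)/E² = 1.960² × 0.2500 / 0.047² = 3.8416 × 0.2500 / 0.002209 ≈ 434.77.
Rounding up gives n = 435.

435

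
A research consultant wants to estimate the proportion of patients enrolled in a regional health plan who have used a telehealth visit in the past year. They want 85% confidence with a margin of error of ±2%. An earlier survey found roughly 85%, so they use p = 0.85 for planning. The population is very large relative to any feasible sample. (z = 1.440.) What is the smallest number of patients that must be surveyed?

With p = 0.85, p(1−p) = 0.1275.
n = z²·p(1−p)/E² = 1.440² × 0.1275 / 0.020² = 2.0736 × 0.1275 / 0.000400 ≈ 660.96.
Rounding up gives n = 661.

661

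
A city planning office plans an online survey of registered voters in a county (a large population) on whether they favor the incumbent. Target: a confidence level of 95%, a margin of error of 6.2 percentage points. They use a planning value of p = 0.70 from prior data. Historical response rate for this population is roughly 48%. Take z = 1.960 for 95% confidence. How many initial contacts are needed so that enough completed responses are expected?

438

Completed interviews needed: n₀ = 1.960² × 0.2100 / 0.062² ≈ 209.87 → 210.
At a 48% response rate, contacts needed = 210 / 0.48 ≈ 437.50 → 438.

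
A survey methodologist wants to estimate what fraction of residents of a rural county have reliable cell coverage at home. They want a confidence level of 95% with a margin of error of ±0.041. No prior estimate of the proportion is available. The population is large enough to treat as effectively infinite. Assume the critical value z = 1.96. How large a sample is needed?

With no prior estimate, use p = 0.5, giving p(1−p) = 0.25.
n = z²·p(1−p)/E² = 1.96² × 0.2500 / 0.041² = 3.8416 × 0.2500 / 0.001681 ≈ 571.33.
Rounding up gives n = 572.

572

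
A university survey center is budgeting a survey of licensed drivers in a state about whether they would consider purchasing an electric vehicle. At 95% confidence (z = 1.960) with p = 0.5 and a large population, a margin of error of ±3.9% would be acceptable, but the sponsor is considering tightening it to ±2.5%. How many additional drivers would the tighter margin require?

905

At ±3.9%: n = 1.960² × 0.2500 / 0.039² ≈ 631.43 → 632.
At ±2.5%: n = 1.960² × 0.2500 / 0.025² ≈ 1536.64 → 1537.
Additional respondents: 1537 − 632 = 905.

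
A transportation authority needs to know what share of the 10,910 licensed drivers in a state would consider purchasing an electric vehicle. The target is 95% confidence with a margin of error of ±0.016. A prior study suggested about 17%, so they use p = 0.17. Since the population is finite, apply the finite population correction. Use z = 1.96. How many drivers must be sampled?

1774

Unadjusted: n₀ = 1.96² × 0.17 × 0.83 / 0.016² ≈ 2117.38, so n₀ = 2118.
Finite population correction with N = 10,910: n = n₀ / (1 + (n₀−1)/N) = 2118 / (1 + 2117/10910) = 2118 / 1.1940 ≈ 1773.81.
Rounding up, n = 1774.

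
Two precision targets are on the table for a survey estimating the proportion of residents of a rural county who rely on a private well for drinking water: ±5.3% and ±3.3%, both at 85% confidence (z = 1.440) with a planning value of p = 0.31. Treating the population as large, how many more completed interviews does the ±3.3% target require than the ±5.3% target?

250

At ±5.3%: n = 1.440² × 0.2139 / 0.053² ≈ 157.90 → 158.
At ±3.3%: n = 1.440² × 0.2139 / 0.033² ≈ 407.29 → 408.
Additional respondents: 408 − 158 = 250.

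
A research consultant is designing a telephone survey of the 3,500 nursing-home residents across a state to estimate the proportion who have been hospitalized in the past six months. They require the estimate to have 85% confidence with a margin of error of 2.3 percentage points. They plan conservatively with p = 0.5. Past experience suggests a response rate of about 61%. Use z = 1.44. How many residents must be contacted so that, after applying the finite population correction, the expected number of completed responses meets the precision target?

1256

Completed interviews needed (unadjusted): n₀ = 1.44² × 0.2500 / 0.023² ≈ 979.96 → 980.
FPC for N = 3,500: n = 980 / (1 + 979/3500) = 980 / 1.2797 ≈ 765.80 → 766.
At a 61% response rate, contacts needed = 766 / 0.61 ≈ 1255.74 → 1256.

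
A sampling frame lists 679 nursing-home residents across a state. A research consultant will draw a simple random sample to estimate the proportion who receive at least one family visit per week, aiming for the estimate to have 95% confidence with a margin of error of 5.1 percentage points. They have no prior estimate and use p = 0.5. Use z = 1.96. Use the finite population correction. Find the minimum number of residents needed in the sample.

240

Unadjusted: n₀ = 1.96² × 0.50 × 0.50 / 0.051² ≈ 369.24, so n₀ = 370.
Finite population correction with N = 679: n = n₀ / (1 + (n₀−1)/N) = 370 / (1 + 369/679) = 370 / 1.5434 ≈ 239.72.
Rounding up, n = 240.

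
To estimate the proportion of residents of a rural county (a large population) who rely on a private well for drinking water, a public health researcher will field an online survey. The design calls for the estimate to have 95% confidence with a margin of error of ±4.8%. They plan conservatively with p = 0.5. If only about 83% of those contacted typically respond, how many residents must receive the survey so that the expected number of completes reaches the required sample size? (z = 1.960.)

Completed interviews needed: n₀ = 1.960² × 0.2500 / 0.048² ≈ 416.84 → 417.
At an 83% response rate, contacts needed = 417 / 0.83 ≈ 502.41 → 503.

503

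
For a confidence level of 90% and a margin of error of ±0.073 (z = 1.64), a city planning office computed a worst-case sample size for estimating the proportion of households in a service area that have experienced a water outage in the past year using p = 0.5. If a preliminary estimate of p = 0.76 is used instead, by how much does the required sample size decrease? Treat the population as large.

34

Conservative (p = 0.5): n = 1.64² × 0.25 / 0.073² ≈ 126.18 → 127.
Using p = 0.76: p(1−p) = 0.1824, so n = 1.64² × 0.1824 / 0.073² ≈ 92.06 → 93.
Reduction: 127 − 93 = 34.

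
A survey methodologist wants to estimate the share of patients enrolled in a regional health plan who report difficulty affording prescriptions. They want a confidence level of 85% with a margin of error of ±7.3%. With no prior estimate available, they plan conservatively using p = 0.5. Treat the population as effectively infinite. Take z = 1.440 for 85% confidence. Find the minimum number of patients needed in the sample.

98

With p = 0.5, p(1−p) = 0.25.
n = z²·p(1−p)/E² = 1.440² × 0.2500 / 0.073² = 2.0736 × 0.2500 / 0.005329 ≈ 97.28.
Rounding up gives n = 98.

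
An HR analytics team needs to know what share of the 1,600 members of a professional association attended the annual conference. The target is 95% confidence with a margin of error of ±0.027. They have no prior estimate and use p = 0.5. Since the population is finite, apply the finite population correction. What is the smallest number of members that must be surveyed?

For 95% confidence, z = 1.960.
Unadjusted: n₀ = 1.960² × 0.50 × 0.50 / 0.027² ≈ 1317.42, so n₀ = 1318.
Finite population correction with N = 1,600: n = n₀ / (1 + (n₀−1)/N) = 1318 / (1 + 1317/1600) = 1318 / 1.8231 ≈ 722.93.
Rounding up, n = 723.

723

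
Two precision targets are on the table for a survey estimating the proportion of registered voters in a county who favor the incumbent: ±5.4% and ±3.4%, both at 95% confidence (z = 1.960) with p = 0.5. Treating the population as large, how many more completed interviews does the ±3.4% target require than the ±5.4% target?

At ±5.4%: n = 1.960² × 0.2500 / 0.054² ≈ 329.36 → 330.
At ±3.4%: n = 1.960² × 0.2500 / 0.034² ≈ 830.80 → 831.
Additional respondents: 831 − 330 = 501.

501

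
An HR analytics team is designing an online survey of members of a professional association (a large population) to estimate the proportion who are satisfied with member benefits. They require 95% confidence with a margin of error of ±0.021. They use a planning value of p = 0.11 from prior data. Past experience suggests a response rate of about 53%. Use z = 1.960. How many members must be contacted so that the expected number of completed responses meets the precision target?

Completed interviews needed: n₀ = 1.960² × 0.0979 / 0.021² ≈ 852.82 → 853.
At a 53% response rate, contacts needed = 853 / 0.53 ≈ 1609.43 → 1610.

1610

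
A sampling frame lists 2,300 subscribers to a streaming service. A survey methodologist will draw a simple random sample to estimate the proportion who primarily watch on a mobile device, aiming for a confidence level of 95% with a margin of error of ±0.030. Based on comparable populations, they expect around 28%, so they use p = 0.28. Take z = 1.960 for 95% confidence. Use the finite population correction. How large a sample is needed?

Unadjusted: n₀ = 1.960² × 0.28 × 0.72 / 0.030² ≈ 860.52, so n₀ = 861.
Finite population correction with N = 2,300: n = n₀ / (1 + (n₀−1)/N) = 861 / (1 + 860/2300) = 861 / 1.3739 ≈ 626.68.
Rounding up, n = 627.

627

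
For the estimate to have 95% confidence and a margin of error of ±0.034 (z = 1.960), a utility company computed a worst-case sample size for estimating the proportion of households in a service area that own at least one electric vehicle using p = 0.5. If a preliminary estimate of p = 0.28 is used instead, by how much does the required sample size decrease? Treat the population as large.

Conservative (p = 0.5): n = 1.960² × 0.25 / 0.034² ≈ 830.80 → 831.
Using p = 0.28: p(1−p) = 0.2016, so n = 1.960² × 0.2016 / 0.034² ≈ 669.95 → 670.
Reduction: 831 − 670 = 161.

161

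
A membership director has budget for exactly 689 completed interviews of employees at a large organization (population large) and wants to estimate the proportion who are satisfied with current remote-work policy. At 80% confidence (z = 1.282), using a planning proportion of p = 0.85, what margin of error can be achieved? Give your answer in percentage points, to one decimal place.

SE(p̂) = √[p(1−p)/n] = √[0.1275/689] = 0.01360.
E = z × SE = 1.282 × 0.01360 = 0.01744, or 1.7 percentage points.

1.7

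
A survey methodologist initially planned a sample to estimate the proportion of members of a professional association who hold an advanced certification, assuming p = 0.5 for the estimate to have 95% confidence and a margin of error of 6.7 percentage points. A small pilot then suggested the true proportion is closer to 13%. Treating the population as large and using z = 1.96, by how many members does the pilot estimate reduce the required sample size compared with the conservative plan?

Conservative (p = 0.5): n = 1.96² × 0.25 / 0.067² ≈ 213.95 → 214.
Using p = 0.13: p(1−p) = 0.1131, so n = 1.96² × 0.1131 / 0.067² ≈ 96.79 → 97.
Reduction: 214 − 97 = 117.

117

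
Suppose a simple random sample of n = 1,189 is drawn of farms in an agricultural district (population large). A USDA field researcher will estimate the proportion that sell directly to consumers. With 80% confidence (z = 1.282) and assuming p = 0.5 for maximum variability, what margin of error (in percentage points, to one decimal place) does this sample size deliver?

SE(p̂) = √[p(1−p)/n] = √[0.2500/1189] = 0.01450.
E = z × SE = 1.282 × 0.01450 = 0.01859, or 1.9 percentage points.

1.9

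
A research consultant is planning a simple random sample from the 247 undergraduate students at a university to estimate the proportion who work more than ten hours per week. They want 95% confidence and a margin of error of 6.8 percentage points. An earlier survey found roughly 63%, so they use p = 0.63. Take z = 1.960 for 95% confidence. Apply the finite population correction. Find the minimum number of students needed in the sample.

Unadjusted: n₀ = 1.960² × 0.63 × 0.37 / 0.068² ≈ 193.66, so n₀ = 194.
Finite population correction with N = 247: n = n₀ / (1 + (n₀−1)/N) = 194 / (1 + 193/247) = 194 / 1.7814 ≈ 108.90.
Rounding up, n = 109.

109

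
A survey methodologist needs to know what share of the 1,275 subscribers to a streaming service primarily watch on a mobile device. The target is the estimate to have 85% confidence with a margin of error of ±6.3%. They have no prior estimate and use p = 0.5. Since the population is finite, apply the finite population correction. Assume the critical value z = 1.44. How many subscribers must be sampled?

Unadjusted: n₀ = 1.44² × 0.50 × 0.50 / 0.063² ≈ 130.61, so n₀ = 131.
Finite population correction with N = 1,275: n = n₀ / (1 + (n₀−1)/N) = 131 / (1 + 130/1275) = 131 / 1.1020 ≈ 118.88.
Rounding up, n = 119.

119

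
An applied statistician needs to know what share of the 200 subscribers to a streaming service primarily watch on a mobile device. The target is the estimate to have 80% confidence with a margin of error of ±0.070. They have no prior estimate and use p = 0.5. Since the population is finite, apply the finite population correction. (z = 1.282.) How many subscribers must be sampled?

60

Unadjusted: n₀ = 1.282² × 0.50 × 0.50 / 0.070² ≈ 83.85, so n₀ = 84.
Finite population correction with N = 200: n = n₀ / (1 + (n₀−1)/N) = 84 / (1 + 83/200) = 84 / 1.4150 ≈ 59.36.
Rounding up, n = 60.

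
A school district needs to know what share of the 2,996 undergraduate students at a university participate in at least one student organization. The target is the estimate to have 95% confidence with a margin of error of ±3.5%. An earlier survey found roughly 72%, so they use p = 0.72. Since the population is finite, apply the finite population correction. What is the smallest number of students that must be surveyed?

For 95% confidence, z = 1.960.
Unadjusted: n₀ = 1.960² × 0.72 × 0.28 / 0.035² ≈ 632.22, so n₀ = 633.
Finite population correction with N = 2,996: n = n₀ / (1 + (n₀−1)/N) = 633 / (1 + 632/2996) = 633 / 1.2109 ≈ 522.73.
Rounding up, n = 523.

523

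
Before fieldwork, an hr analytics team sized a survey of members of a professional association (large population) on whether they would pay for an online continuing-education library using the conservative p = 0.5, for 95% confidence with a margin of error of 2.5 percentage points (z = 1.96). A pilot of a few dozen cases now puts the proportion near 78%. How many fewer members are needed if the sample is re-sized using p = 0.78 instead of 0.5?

482

Conservative (p = 0.5): n = 1.96² × 0.25 / 0.025² ≈ 1536.64 → 1537.
Using p = 0.78: p(1−p) = 0.1716, so n = 1.96² × 0.1716 / 0.025² ≈ 1054.75 → 1055.
Reduction: 1537 − 1055 = 482.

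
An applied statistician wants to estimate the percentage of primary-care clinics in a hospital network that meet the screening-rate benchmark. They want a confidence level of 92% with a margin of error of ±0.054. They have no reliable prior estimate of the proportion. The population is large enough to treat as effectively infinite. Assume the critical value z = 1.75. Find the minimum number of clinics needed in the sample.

263

With no prior estimate, use p = 0.5, giving p(1−p) = 0.25.
n = z²·p(1−p)/E² = 1.75² × 0.2500 / 0.054² = 3.0625 × 0.2500 / 0.002916 ≈ 262.56.
Rounding up gives n = 263.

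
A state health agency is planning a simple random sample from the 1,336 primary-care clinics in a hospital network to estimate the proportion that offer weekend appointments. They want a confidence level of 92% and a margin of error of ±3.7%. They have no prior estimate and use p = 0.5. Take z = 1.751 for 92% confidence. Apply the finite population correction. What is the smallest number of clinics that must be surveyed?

Unadjusted: n₀ = 1.751² × 0.50 × 0.50 / 0.037² ≈ 559.90, so n₀ = 560.
Finite population correction with N = 1,336: n = n₀ / (1 + (n₀−1)/N) = 560 / (1 + 559/1336) = 560 / 1.4184 ≈ 394.81.
Rounding up, n = 395.

395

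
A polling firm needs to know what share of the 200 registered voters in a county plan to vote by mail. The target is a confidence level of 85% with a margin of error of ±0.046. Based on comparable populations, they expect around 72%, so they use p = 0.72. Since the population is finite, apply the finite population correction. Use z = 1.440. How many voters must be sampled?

Unadjusted: n₀ = 1.440² × 0.72 × 0.28 / 0.046² ≈ 197.56, so n₀ = 198.
Finite population correction with N = 200: n = n₀ / (1 + (n₀−1)/N) = 198 / (1 + 197/200) = 198 / 1.9850 ≈ 99.75.
Rounding up, n = 100.

100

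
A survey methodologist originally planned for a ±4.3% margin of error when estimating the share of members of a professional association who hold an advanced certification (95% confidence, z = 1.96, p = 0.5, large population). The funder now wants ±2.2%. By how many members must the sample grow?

At ±4.3%: n = 1.96² × 0.2500 / 0.043² ≈ 519.42 → 520.
At ±2.2%: n = 1.96² × 0.2500 / 0.022² ≈ 1984.30 → 1985.
Additional respondents: 1985 − 520 = 1465.

1465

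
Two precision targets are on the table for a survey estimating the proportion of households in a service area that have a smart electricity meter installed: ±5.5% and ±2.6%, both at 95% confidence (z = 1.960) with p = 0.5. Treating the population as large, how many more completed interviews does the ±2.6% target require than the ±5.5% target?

1103

At ±5.5%: n = 1.960² × 0.2500 / 0.055² ≈ 317.49 → 318.
At ±2.6%: n = 1.960² × 0.2500 / 0.026² ≈ 1420.71 → 1421.
Additional respondents: 1421 − 318 = 1103.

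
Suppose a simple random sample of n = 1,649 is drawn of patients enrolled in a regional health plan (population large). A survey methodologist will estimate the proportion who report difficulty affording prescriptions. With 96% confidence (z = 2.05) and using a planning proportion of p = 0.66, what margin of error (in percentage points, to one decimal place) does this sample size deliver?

2.4

SE(p̂) = √[p(1−p)/n] = √[0.2244/1649] = 0.01167.
E = z × SE = 2.05 × 0.01167 = 0.02391, or 2.4 percentage points.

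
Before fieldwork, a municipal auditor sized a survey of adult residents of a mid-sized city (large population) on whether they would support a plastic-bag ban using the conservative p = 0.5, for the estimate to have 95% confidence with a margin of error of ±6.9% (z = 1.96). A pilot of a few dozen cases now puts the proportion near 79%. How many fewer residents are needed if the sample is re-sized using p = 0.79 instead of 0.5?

68

Conservative (p = 0.5): n = 1.96² × 0.25 / 0.069² ≈ 201.72 → 202.
Using p = 0.79: p(1−p) = 0.1659, so n = 1.96² × 0.1659 / 0.069² ≈ 133.86 → 134.
Reduction: 202 − 134 = 68.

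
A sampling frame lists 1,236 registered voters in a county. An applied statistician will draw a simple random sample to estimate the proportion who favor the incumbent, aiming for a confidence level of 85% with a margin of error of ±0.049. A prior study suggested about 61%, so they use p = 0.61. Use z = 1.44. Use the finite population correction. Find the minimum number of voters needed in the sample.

Unadjusted: n₀ = 1.44² × 0.61 × 0.39 / 0.049² ≈ 205.46, so n₀ = 206.
Finite population correction with N = 1,236: n = n₀ / (1 + (n₀−1)/N) = 206 / (1 + 205/1236) = 206 / 1.1659 ≈ 176.69.
Rounding up, n = 177.

177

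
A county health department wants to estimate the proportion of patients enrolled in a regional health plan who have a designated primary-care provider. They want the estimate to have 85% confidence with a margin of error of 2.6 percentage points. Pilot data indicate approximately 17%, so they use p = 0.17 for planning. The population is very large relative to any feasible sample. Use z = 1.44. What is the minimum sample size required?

433

With p = 0.17, p(1−p) = 0.1411.
n = z²·p(1−p)/E² = 1.44² × 0.1411 / 0.026² = 2.0736 × 0.1411 / 0.000676 ≈ 432.82.
Rounding up gives n = 433.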